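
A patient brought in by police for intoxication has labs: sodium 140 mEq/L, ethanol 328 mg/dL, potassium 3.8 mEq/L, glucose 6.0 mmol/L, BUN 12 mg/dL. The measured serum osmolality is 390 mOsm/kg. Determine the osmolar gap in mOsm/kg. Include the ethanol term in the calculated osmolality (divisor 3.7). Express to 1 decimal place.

11.1 mOsm/kg

Calculated osmolality = 2·Na + glucose + BUN/2.8 + ethanol/3.7
= 2·140 + 6 + 12/2.8 + 328/3.7
= 280 + 6 + 4.29 + 88.65
= 378.94 mOsm/kg ≈ 378.9 mOsm/kg
Osmolar gap = measured − calculated = 390 − 378.9 = 11.1 mOsm/kg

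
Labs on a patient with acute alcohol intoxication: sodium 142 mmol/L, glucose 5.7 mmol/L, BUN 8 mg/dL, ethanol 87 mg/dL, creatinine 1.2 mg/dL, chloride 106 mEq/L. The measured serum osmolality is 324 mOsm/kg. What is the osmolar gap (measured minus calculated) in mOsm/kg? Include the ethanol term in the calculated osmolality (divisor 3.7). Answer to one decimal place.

7.9 mOsm/kg

Calculated osmolality = 2·Na + glucose + BUN/2.8 + ethanol/3.7
= 2·142 + 5.7 + 8/2.8 + 87/3.7
= 284 + 5.70 + 2.86 + 23.51
= 316.07 mOsm/kg ≈ 316.1 mOsm/kg
Osmolar gap = measured − calculated = 324 − 316.1 = 7.9 mOsm/kg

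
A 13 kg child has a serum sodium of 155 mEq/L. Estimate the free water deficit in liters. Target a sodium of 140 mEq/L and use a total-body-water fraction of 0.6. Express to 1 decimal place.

TBW = 0.6 · 13 = 7.8 L
Free water deficit = TBW · (Na/140 − 1)
= 7.8 · (155/140 − 1)
= 7.8 · 0.1071
= 0.84 L

0.8 L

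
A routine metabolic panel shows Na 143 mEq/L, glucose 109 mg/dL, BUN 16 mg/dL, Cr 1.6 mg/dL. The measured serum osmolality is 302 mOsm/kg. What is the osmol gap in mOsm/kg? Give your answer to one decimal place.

Calculated osmolality = 2·Na + glucose/18 + BUN/2.8
= 2·143 + 109/18 + 16/2.8
= 286 + 6.06 + 5.71
= 297.77 mOsm/kg ≈ 297.8 mOsm/kg
Osmolar gap = measured − calculated = 302 − 297.8 = 4.2 mOsm/kg

4.2 mOsm/kg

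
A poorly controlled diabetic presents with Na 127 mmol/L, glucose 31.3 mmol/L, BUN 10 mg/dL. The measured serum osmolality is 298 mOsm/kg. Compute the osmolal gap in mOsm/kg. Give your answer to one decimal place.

9.1 mOsm/kg

Calculated osmolality = 2·Na + glucose + BUN/2.8
= 2·127 + 31.3 + 10/2.8
= 254 + 31.30 + 3.57
= 288.87 mOsm/kg ≈ 288.9 mOsm/kg
Osmolar gap = measured − calculated = 298 − 288.9 = 9.1 mOsm/kg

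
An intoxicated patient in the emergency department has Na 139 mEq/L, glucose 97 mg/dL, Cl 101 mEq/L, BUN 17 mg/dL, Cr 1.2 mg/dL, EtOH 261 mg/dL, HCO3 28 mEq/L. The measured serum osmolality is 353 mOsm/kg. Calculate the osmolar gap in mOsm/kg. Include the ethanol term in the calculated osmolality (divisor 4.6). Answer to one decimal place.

6.8 mOsm/kg

Calculated osmolality = 2·Na + glucose/18 + BUN/2.8 + ethanol/4.6
= 2·139 + 97/18 + 17/2.8 + 261/4.6
= 278 + 5.39 + 6.07 + 56.74
= 346.2 mOsm/kg ≈ 346.2 mOsm/kg
Osmolar gap = measured − calculated = 353 − 346.2 = 6.8 mOsm/kg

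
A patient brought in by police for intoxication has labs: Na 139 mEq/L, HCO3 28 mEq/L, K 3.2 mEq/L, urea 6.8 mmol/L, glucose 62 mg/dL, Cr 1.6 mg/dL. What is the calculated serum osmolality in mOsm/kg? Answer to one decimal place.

Calculated osmolality = 2·Na + glucose/18 + urea
= 2·139 + 62/18 + 6.8
= 278 + 3.44 + 6.80
= 288.24 mOsm/kg

288.2 mOsm/kg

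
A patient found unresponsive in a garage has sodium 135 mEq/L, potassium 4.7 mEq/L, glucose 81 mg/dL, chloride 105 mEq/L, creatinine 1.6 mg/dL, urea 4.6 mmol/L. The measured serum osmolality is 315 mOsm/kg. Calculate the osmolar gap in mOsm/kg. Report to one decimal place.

35.9 mOsm/kg

Calculated osmolality = 2·Na + glucose/18 + urea
= 2·135 + 81/18 + 4.6
= 270 + 4.50 + 4.60
= 279.1 mOsm/kg ≈ 279.1 mOsm/kg
Osmolar gap = measured − calculated = 315 − 279.1 = 35.9 mOsm/kg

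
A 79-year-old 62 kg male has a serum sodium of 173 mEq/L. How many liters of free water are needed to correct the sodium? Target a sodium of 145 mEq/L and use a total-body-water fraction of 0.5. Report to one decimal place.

6.0 L

TBW = 0.5 · 62 = 31 L
Free water deficit = TBW · (Na/145 − 1)
= 31 · (173/145 − 1)
= 31 · 0.1931
= 5.99 L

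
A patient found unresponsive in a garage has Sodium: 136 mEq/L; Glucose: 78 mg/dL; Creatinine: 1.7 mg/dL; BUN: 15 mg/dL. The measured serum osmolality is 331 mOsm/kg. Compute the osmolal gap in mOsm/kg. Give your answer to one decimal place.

Calculated osmolality = 2·Na + glucose/18 + BUN/2.8
= 2·136 + 78/18 + 15/2.8
= 272 + 4.33 + 5.36
= 281.69 mOsm/kg ≈ 281.7 mOsm/kg
Osmolar gap = measured − calculated = 331 − 281.7 = 49.3 mOsm/kg

49.3 mOsm/kg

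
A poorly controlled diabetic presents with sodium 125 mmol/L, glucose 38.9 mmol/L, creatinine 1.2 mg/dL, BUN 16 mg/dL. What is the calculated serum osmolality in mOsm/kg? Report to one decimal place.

Calculated osmolality = 2·Na + glucose + BUN/2.8
= 2·125 + 38.9 + 16/2.8
= 250 + 38.90 + 5.71
= 294.61 mOsm/kg

294.6 mOsm/kg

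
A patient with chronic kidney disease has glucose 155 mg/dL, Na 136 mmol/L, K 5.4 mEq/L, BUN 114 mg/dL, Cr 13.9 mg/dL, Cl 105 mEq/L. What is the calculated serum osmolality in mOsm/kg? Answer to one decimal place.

Calculated osmolality = 2·Na + glucose/18 + BUN/2.8
= 2·136 + 155/18 + 114/2.8
= 272 + 8.61 + 40.71
= 321.32 mOsm/kg

321.3 mOsm/kg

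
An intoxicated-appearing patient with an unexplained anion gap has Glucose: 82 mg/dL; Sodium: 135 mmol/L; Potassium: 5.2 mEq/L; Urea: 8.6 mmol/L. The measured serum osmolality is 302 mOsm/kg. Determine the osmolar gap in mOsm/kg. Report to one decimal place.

18.8 mOsm/kg

Calculated osmolality = 2·Na + glucose/18 + urea
= 2·135 + 82/18 + 8.6
= 270 + 4.56 + 8.60
= 283.16 mOsm/kg ≈ 283.2 mOsm/kg
Osmolar gap = measured − calculated = 302 − 283.2 = 18.8 mOsm/kg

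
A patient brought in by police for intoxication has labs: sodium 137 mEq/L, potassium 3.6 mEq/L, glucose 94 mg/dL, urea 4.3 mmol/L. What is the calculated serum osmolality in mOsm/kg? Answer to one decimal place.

Calculated osmolality = 2·Na + glucose/18 + urea
= 2·137 + 94/18 + 4.3
= 274 + 5.22 + 4.30
= 283.52 mOsm/kg

283.5 mOsm/kg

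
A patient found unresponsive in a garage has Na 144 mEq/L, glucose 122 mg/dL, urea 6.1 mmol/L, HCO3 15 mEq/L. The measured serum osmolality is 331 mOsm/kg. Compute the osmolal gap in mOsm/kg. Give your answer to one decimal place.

Calculated osmolality = 2·Na + glucose/18 + urea
= 2·144 + 122/18 + 6.1
= 288 + 6.78 + 6.10
= 300.88 mOsm/kg ≈ 300.9 mOsm/kg
Osmolar gap = measured − calculated = 331 − 300.9 = 30.1 mOsm/kg

30.1 mOsm/kg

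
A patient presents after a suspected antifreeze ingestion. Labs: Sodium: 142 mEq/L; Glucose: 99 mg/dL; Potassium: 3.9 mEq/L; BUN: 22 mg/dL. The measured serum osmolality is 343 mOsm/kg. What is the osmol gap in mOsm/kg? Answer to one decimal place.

45.6 mOsm/kg

Calculated osmolality = 2·Na + glucose/18 + BUN/2.8
= 2·142 + 99/18 + 22/2.8
= 284 + 5.50 + 7.86
= 297.36 mOsm/kg ≈ 297.4 mOsm/kg
Osmolar gap = measured − calculated = 343 − 297.4 = 45.6 mOsm/kg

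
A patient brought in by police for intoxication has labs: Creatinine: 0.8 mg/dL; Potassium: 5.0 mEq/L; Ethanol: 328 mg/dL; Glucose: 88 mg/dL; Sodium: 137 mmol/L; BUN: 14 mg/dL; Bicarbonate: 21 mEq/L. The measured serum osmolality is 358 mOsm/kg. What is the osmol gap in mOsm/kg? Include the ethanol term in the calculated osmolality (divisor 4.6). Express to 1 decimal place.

2.8 mOsm/kg

Calculated osmolality = 2·Na + glucose/18 + BUN/2.8 + ethanol/4.6
= 2·137 + 88/18 + 14/2.8 + 328/4.6
= 274 + 4.89 + 5 + 71.30
= 355.19 mOsm/kg ≈ 355.2 mOsm/kg
Osmolar gap = measured − calculated = 358 − 355.2 = 2.8 mOsm/kg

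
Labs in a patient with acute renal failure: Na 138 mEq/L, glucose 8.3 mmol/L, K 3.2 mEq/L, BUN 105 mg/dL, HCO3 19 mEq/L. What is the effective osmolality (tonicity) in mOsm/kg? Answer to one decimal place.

Effective osmolality excludes urea (freely permeant across cell membranes):
2·Na + glucose
= 2·138 + 8.3
= 276 + 8.3
= 284.3 mOsm/kg

284.3 mOsm/kg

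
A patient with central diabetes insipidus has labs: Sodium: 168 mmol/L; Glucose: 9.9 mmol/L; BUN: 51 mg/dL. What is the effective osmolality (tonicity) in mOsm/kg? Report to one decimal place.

345.9 mOsm/kg

Effective osmolality excludes urea (freely permeant across cell membranes):
2·Na + glucose
= 2·168 + 9.9
= 336 + 9.9
= 345.9 mOsm/kg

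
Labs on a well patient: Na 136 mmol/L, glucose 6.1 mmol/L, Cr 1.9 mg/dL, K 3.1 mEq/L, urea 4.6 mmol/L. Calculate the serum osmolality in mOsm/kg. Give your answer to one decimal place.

Calculated osmolality = 2·Na + glucose + urea
= 2·136 + 6.1 + 4.6
= 272 + 6.10 + 4.60
= 282.7 mOsm/kg

282.7 mOsm/kg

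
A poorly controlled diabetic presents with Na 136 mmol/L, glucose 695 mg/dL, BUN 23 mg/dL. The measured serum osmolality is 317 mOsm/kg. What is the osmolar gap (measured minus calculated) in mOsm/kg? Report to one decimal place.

-1.8 mOsm/kg

Calculated osmolality = 2·Na + glucose/18 + BUN/2.8
= 2·136 + 695/18 + 23/2.8
= 272 + 38.61 + 8.21
= 318.82 mOsm/kg ≈ 318.8 mOsm/kg
Osmolar gap = measured − calculated = 317 − 318.8 = -1.8 mOsm/kg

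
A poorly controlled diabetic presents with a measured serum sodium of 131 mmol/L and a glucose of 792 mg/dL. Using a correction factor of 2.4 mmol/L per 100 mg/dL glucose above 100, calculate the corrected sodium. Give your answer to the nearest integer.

148 mmol/L

Corrected Na = measured Na + 2.4 · (glucose − 100)/100
= 131 + 2.4 · (792 − 100)/100
= 131 + 16.6
= 147.6 mmol/L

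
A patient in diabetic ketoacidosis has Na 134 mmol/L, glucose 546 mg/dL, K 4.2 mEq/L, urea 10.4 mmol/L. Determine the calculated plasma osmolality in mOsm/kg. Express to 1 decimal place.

Calculated osmolality = 2·Na + glucose/18 + urea
= 2·134 + 546/18 + 10.4
= 268 + 30.33 + 10.40
= 308.73 mOsm/kg

308.7 mOsm/kg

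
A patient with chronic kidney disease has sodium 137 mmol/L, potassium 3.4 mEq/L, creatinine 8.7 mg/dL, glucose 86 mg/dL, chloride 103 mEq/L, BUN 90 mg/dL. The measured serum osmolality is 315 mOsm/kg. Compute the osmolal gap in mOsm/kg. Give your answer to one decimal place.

Calculated osmolality = 2·Na + glucose/18 + BUN/2.8
= 2·137 + 86/18 + 90/2.8
= 274 + 4.78 + 32.14
= 310.92 mOsm/kg ≈ 310.9 mOsm/kg
Osmolar gap = measured − calculated = 315 − 310.9 = 4.1 mOsm/kg

4.1 mOsm/kg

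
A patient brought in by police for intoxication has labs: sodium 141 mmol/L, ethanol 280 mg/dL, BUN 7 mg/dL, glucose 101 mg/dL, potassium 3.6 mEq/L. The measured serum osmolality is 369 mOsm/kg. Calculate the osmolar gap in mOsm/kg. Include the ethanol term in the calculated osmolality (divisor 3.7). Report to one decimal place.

3.2 mOsm/kg

Calculated osmolality = 2·Na + glucose/18 + BUN/2.8 + ethanol/3.7
= 2·141 + 101/18 + 7/2.8 + 280/3.7
= 282 + 5.61 + 2.50 + 75.68
= 365.79 mOsm/kg ≈ 365.8 mOsm/kg
Osmolar gap = measured − calculated = 369 − 365.8 = 3.2 mOsm/kg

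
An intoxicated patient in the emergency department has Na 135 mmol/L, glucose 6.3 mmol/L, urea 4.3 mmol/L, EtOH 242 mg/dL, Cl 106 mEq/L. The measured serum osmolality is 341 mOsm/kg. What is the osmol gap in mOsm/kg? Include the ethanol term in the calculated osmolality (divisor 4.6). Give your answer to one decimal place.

Calculated osmolality = 2·Na + glucose + urea + ethanol/4.6
= 2·135 + 6.3 + 4.3 + 242/4.6
= 270 + 6.30 + 4.30 + 52.61
= 333.21 mOsm/kg ≈ 333.2 mOsm/kg
Osmolar gap = measured − calculated = 341 − 333.2 = 7.8 mOsm/kg

7.8 mOsm/kg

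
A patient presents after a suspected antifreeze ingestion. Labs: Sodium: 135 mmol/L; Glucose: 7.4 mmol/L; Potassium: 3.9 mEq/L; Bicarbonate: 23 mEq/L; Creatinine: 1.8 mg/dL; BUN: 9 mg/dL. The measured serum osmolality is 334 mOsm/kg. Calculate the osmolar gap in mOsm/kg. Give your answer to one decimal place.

Calculated osmolality = 2·Na + glucose + BUN/2.8
= 2·135 + 7.4 + 9/2.8
= 270 + 7.40 + 3.21
= 280.61 mOsm/kg ≈ 280.6 mOsm/kg
Osmolar gap = measured − calculated = 334 − 280.6 = 53.4 mOsm/kg

53.4 mOsm/kg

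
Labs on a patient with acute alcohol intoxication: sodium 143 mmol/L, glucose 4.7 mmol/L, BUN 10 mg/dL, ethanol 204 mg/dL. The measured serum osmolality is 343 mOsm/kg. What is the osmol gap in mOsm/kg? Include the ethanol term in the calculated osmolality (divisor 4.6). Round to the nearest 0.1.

4.4 mOsm/kg

Calculated osmolality = 2·Na + glucose + BUN/2.8 + ethanol/4.6
= 2·143 + 4.7 + 10/2.8 + 204/4.6
= 286 + 4.70 + 3.57 + 44.35
= 338.62 mOsm/kg ≈ 338.6 mOsm/kg
Osmolar gap = measured − calculated = 343 − 338.6 = 4.4 mOsm/kg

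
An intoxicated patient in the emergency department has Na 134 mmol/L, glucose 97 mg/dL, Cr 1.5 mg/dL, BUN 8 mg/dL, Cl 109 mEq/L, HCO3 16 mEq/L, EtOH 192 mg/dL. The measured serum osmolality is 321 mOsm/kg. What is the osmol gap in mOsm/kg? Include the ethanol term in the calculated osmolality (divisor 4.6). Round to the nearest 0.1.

3.0 mOsm/kg

Calculated osmolality = 2·Na + glucose/18 + BUN/2.8 + ethanol/4.6
= 2·134 + 97/18 + 8/2.8 + 192/4.6
= 268 + 5.39 + 2.86 + 41.74
= 317.99 mOsm/kg ≈ 318.0 mOsm/kg
Osmolar gap = measured − calculated = 321 − 318.0 = 3.0 mOsm/kg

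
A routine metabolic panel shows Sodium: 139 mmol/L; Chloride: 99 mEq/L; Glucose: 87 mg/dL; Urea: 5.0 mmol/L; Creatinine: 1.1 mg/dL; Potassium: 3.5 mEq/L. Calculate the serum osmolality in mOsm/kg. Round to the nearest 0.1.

Calculated osmolality = 2·Na + glucose/18 + urea
= 2·139 + 87/18 + 5
= 278 + 4.83 + 5
= 287.83 mOsm/kg

287.8 mOsm/kg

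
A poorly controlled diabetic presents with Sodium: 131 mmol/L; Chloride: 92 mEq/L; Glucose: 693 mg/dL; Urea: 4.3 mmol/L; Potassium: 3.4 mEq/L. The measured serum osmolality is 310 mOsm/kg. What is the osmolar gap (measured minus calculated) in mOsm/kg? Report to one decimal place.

5.2 mOsm/kg

Calculated osmolality = 2·Na + glucose/18 + urea
= 2·131 + 693/18 + 4.3
= 262 + 38.50 + 4.30
= 304.8 mOsm/kg ≈ 304.8 mOsm/kg
Osmolar gap = measured − calculated = 310 − 304.8 = 5.2 mOsm/kg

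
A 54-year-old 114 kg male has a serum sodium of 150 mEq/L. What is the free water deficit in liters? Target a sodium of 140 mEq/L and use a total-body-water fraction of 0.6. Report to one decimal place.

4.9 L

TBW = 0.6 · 114 = 68.4 L
Free water deficit = TBW · (Na/140 − 1)
= 68.4 · (150/140 − 1)
= 68.4 · 0.0714
= 4.88 L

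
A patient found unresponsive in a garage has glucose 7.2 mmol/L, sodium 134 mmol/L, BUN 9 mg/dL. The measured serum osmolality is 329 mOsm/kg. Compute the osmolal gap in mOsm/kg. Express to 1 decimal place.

50.6 mOsm/kg

Calculated osmolality = 2·Na + glucose + BUN/2.8
= 2·134 + 7.2 + 9/2.8
= 268 + 7.20 + 3.21
= 278.41 mOsm/kg ≈ 278.4 mOsm/kg
Osmolar gap = measured − calculated = 329 − 278.4 = 50.6 mOsm/kg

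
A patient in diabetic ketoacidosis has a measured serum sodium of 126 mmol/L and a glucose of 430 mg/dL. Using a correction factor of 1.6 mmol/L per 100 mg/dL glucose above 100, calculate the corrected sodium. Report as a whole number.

Corrected Na = measured Na + 1.6 · (glucose − 100)/100
= 126 + 1.6 · (430 − 100)/100
= 126 + 5.3
= 131.3 mmol/L

131 mmol/L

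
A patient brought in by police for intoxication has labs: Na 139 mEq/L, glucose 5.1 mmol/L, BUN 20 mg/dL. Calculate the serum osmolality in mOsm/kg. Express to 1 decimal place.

290.2 mOsm/kg

Calculated osmolality = 2·Na + glucose + BUN/2.8
= 2·139 + 5.1 + 20/2.8
= 278 + 5.10 + 7.14
= 290.24 mOsm/kg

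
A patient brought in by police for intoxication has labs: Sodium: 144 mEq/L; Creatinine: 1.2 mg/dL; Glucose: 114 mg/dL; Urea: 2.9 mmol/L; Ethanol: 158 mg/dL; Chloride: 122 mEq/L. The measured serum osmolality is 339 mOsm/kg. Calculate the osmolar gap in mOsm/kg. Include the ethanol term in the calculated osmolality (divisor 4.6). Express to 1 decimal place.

Calculated osmolality = 2·Na + glucose/18 + urea + ethanol/4.6
= 2·144 + 114/18 + 2.9 + 158/4.6
= 288 + 6.33 + 2.90 + 34.35
= 331.58 mOsm/kg ≈ 331.6 mOsm/kg
Osmolar gap = measured − calculated = 339 − 331.6 = 7.4 mOsm/kg

7.4 mOsm/kg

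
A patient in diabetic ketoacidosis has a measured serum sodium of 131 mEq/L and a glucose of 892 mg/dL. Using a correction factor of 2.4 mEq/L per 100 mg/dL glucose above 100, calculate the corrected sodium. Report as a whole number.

150 mEq/L

Corrected Na = measured Na + 2.4 · (glucose − 100)/100
= 131 + 2.4 · (892 − 100)/100
= 131 + 19
= 150 mEq/L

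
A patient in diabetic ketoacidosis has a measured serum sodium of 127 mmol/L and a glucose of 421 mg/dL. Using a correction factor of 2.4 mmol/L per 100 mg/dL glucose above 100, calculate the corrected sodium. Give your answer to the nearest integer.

135 mmol/L

Corrected Na = measured Na + 2.4 · (glucose − 100)/100
= 127 + 2.4 · (421 − 100)/100
= 127 + 7.7
= 134.7 mmol/L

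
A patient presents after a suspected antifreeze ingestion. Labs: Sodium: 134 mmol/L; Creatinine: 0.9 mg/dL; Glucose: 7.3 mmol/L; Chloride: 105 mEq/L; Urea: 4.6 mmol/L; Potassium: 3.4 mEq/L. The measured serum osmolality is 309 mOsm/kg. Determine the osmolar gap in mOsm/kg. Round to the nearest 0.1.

29.1 mOsm/kg

Calculated osmolality = 2·Na + glucose + urea
= 2·134 + 7.3 + 4.6
= 268 + 7.30 + 4.60
= 279.9 mOsm/kg ≈ 279.9 mOsm/kg
Osmolar gap = measured − calculated = 309 − 279.9 = 29.1 mOsm/kg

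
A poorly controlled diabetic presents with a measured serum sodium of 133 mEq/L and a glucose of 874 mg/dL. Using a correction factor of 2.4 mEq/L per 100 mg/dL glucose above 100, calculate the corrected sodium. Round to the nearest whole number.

Corrected Na = measured Na + 2.4 · (glucose − 100)/100
= 133 + 2.4 · (874 − 100)/100
= 133 + 18.6
= 151.6 mEq/L

152 mEq/L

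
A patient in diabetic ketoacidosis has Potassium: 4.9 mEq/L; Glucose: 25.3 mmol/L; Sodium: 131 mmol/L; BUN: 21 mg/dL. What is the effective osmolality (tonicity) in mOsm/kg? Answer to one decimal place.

Effective osmolality excludes urea (freely permeant across cell membranes):
2·Na + glucose
= 2·131 + 25.3
= 262 + 25.3
= 287.3 mOsm/kg

287.3 mOsm/kg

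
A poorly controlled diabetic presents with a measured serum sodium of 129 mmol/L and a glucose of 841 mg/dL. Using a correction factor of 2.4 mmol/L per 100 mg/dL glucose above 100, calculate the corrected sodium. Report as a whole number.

147 mmol/L

Corrected Na = measured Na + 2.4 · (glucose − 100)/100
= 129 + 2.4 · (841 − 100)/100
= 129 + 17.8
= 146.8 mmol/L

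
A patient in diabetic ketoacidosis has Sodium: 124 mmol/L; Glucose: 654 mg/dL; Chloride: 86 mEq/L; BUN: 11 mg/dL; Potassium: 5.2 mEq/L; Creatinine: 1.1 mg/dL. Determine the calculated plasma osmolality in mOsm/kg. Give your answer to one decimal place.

288.3 mOsm/kg

Calculated osmolality = 2·Na + glucose/18 + BUN/2.8
= 2·124 + 654/18 + 11/2.8
= 248 + 36.33 + 3.93
= 288.26 mOsm/kg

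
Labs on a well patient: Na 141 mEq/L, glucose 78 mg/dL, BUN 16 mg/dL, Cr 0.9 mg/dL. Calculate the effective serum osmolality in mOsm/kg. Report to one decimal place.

Effective osmolality excludes urea (freely permeant across cell membranes):
2·Na + glucose/18
= 2·141 + 78/18
= 282 + 4.33
= 286.33 mOsm/kg

286.3 mOsm/kg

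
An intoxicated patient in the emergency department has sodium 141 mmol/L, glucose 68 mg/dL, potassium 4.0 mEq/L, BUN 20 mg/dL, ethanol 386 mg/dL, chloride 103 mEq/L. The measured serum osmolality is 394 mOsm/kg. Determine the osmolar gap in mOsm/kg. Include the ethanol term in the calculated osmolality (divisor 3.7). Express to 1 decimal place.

Calculated osmolality = 2·Na + glucose/18 + BUN/2.8 + ethanol/3.7
= 2·141 + 68/18 + 20/2.8 + 386/3.7
= 282 + 3.78 + 7.14 + 104.32
= 397.24 mOsm/kg ≈ 397.2 mOsm/kg
Osmolar gap = measured − calculated = 394 − 397.2 = -3.2 mOsm/kg

-3.2 mOsm/kg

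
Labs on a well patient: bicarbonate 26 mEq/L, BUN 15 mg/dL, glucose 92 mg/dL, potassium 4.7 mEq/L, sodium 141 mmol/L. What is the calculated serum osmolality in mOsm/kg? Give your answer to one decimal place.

292.5 mOsm/kg

Calculated osmolality = 2·Na + glucose/18 + BUN/2.8
= 2·141 + 92/18 + 15/2.8
= 282 + 5.11 + 5.36
= 292.47 mOsm/kg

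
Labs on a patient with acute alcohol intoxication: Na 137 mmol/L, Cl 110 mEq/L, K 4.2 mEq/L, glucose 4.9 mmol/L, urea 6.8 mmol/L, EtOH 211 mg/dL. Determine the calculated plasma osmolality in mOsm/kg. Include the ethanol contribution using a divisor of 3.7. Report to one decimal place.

Calculated osmolality = 2·Na + glucose + urea + ethanol/3.7
= 2·137 + 4.9 + 6.8 + 211/3.7
= 274 + 4.90 + 6.80 + 57.03
= 342.73 mOsm/kg

342.7 mOsm/kg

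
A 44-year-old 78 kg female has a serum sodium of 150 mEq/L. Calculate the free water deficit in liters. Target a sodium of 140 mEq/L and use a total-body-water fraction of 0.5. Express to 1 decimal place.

TBW = 0.5 · 78 = 39 L
Free water deficit = TBW · (Na/140 − 1)
= 39 · (150/140 − 1)
= 39 · 0.0714
= 2.78 L

2.8 L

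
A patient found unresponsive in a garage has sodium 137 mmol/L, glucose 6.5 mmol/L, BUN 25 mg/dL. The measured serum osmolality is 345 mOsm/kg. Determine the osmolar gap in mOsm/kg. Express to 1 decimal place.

55.6 mOsm/kg

Calculated osmolality = 2·Na + glucose + BUN/2.8
= 2·137 + 6.5 + 25/2.8
= 274 + 6.50 + 8.93
= 289.43 mOsm/kg ≈ 289.4 mOsm/kg
Osmolar gap = measured − calculated = 345 − 289.4 = 55.6 mOsm/kg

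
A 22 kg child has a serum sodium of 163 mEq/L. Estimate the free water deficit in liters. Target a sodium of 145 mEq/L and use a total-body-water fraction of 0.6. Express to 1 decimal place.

1.6 L

TBW = 0.6 · 22 = 13.2 L
Free water deficit = TBW · (Na/145 − 1)
= 13.2 · (163/145 − 1)
= 13.2 · 0.1241
= 1.64 L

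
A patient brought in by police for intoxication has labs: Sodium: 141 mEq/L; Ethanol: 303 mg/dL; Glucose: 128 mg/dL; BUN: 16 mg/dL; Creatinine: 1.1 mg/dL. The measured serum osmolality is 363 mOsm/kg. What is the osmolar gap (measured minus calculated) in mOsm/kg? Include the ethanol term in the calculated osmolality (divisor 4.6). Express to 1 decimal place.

Calculated osmolality = 2·Na + glucose/18 + BUN/2.8 + ethanol/4.6
= 2·141 + 128/18 + 16/2.8 + 303/4.6
= 282 + 7.11 + 5.71 + 65.87
= 360.69 mOsm/kg ≈ 360.7 mOsm/kg
Osmolar gap = measured − calculated = 363 − 360.7 = 2.3 mOsm/kg

2.3 mOsm/kg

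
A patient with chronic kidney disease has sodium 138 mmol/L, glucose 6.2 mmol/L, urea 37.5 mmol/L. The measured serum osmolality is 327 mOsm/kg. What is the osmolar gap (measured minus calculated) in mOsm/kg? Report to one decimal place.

7.3 mOsm/kg

Calculated osmolality = 2·Na + glucose + urea
= 2·138 + 6.2 + 37.5
= 276 + 6.20 + 37.50
= 319.7 mOsm/kg ≈ 319.7 mOsm/kg
Osmolar gap = measured − calculated = 327 − 319.7 = 7.3 mOsm/kg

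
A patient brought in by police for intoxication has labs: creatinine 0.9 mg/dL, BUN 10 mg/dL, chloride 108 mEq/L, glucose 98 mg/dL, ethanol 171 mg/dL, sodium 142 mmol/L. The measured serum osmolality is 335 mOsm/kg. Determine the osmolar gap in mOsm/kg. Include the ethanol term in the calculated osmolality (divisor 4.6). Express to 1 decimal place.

Calculated osmolality = 2·Na + glucose/18 + BUN/2.8 + ethanol/4.6
= 2·142 + 98/18 + 10/2.8 + 171/4.6
= 284 + 5.44 + 3.57 + 37.17
= 330.18 mOsm/kg ≈ 330.2 mOsm/kg
Osmolar gap = measured − calculated = 335 − 330.2 = 4.8 mOsm/kg

4.8 mOsm/kg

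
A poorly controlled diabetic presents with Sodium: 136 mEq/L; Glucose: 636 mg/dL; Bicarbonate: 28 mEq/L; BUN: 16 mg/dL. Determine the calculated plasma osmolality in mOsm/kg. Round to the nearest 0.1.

Calculated osmolality = 2·Na + glucose/18 + BUN/2.8
= 2·136 + 636/18 + 16/2.8
= 272 + 35.33 + 5.71
= 313.04 mOsm/kg

313.0 mOsm/kg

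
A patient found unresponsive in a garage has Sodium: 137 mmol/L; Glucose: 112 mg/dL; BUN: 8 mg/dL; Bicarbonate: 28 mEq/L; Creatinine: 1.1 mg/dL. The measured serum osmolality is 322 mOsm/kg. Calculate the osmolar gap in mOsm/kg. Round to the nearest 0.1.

38.9 mOsm/kg

Calculated osmolality = 2·Na + glucose/18 + BUN/2.8
= 2·137 + 112/18 + 8/2.8
= 274 + 6.22 + 2.86
= 283.08 mOsm/kg ≈ 283.1 mOsm/kg
Osmolar gap = measured − calculated = 322 − 283.1 = 38.9 mOsm/kg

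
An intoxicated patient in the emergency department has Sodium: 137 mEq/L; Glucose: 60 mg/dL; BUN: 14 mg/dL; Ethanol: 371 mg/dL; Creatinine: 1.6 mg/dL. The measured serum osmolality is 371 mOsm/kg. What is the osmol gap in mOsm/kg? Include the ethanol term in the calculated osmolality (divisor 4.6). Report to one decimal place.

Calculated osmolality = 2·Na + glucose/18 + BUN/2.8 + ethanol/4.6
= 2·137 + 60/18 + 14/2.8 + 371/4.6
= 274 + 3.33 + 5 + 80.65
= 362.98 mOsm/kg ≈ 363.0 mOsm/kg
Osmolar gap = measured − calculated = 371 − 363.0 = 8.0 mOsm/kg

8.0 mOsm/kg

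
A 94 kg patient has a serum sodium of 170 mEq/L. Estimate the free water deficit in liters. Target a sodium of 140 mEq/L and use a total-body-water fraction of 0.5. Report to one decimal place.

10.1 L

TBW = 0.5 · 94 = 47 L
Free water deficit = TBW · (Na/140 − 1)
= 47 · (170/140 − 1)
= 47 · 0.2143
= 10.07 L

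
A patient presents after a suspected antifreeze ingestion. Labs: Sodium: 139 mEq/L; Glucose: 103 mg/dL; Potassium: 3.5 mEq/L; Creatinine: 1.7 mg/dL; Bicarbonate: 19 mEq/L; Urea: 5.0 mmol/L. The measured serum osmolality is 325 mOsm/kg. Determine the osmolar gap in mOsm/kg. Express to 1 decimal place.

Calculated osmolality = 2·Na + glucose/18 + urea
= 2·139 + 103/18 + 5
= 278 + 5.72 + 5
= 288.72 mOsm/kg ≈ 288.7 mOsm/kg
Osmolar gap = measured − calculated = 325 − 288.7 = 36.3 mOsm/kg

36.3 mOsm/kg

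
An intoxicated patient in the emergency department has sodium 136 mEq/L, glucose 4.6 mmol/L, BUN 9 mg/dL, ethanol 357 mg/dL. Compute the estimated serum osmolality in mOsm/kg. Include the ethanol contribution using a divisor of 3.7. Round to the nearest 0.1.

376.3 mOsm/kg

Calculated osmolality = 2·Na + glucose + BUN/2.8 + ethanol/3.7
= 2·136 + 4.6 + 9/2.8 + 357/3.7
= 272 + 4.60 + 3.21 + 96.49
= 376.3 mOsm/kg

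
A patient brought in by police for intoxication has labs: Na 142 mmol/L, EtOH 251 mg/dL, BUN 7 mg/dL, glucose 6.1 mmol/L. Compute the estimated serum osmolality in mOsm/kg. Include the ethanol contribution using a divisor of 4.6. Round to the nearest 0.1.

347.2 mOsm/kg

Calculated osmolality = 2·Na + glucose + BUN/2.8 + ethanol/4.6
= 2·142 + 6.1 + 7/2.8 + 251/4.6
= 284 + 6.10 + 2.50 + 54.57
= 347.17 mOsm/kg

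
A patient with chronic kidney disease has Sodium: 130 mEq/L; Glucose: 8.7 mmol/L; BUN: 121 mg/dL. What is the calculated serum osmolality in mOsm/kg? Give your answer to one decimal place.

311.9 mOsm/kg

Calculated osmolality = 2·Na + glucose + BUN/2.8
= 2·130 + 8.7 + 121/2.8
= 260 + 8.70 + 43.21
= 311.91 mOsm/kg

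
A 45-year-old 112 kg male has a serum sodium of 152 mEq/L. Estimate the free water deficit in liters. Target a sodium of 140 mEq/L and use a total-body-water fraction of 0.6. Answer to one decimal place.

TBW = 0.6 · 112 = 67.2 L
Free water deficit = TBW · (Na/140 − 1)
= 67.2 · (152/140 − 1)
= 67.2 · 0.0857
= 5.76 L

5.8 L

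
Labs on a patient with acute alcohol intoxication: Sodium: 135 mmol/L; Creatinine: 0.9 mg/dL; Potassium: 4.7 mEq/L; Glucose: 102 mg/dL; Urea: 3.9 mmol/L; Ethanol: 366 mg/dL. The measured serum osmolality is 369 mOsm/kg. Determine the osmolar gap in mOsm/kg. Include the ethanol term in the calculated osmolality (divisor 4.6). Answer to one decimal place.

9.9 mOsm/kg

Calculated osmolality = 2·Na + glucose/18 + urea + ethanol/4.6
= 2·135 + 102/18 + 3.9 + 366/4.6
= 270 + 5.67 + 3.90 + 79.57
= 359.14 mOsm/kg ≈ 359.1 mOsm/kg
Osmolar gap = measured − calculated = 369 − 359.1 = 9.9 mOsm/kg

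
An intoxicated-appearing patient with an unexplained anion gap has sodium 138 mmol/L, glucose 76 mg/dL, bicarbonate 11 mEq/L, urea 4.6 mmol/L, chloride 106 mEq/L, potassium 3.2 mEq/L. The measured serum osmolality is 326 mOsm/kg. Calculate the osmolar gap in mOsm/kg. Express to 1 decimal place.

41.2 mOsm/kg

Calculated osmolality = 2·Na + glucose/18 + urea
= 2·138 + 76/18 + 4.6
= 276 + 4.22 + 4.60
= 284.82 mOsm/kg ≈ 284.8 mOsm/kg
Osmolar gap = measured − calculated = 326 − 284.8 = 41.2 mOsm/kg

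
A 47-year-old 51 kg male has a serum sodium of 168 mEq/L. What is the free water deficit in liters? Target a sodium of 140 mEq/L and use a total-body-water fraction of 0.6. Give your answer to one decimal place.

TBW = 0.6 · 51 = 30.6 L
Free water deficit = TBW · (Na/140 − 1)
= 30.6 · (168/140 − 1)
= 30.6 · 0.2
= 6.12 L

6.1 L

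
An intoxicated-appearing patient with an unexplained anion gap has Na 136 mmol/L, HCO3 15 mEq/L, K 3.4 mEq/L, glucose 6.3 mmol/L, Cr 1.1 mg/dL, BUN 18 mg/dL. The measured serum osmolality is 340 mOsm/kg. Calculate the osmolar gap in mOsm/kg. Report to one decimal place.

Calculated osmolality = 2·Na + glucose + BUN/2.8
= 2·136 + 6.3 + 18/2.8
= 272 + 6.30 + 6.43
= 284.73 mOsm/kg ≈ 284.7 mOsm/kg
Osmolar gap = measured − calculated = 340 − 284.7 = 55.3 mOsm/kg

55.3 mOsm/kg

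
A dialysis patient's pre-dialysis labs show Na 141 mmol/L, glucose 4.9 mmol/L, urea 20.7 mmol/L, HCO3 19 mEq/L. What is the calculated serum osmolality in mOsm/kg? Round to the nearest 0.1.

307.6 mOsm/kg

Calculated osmolality = 2·Na + glucose + urea
= 2·141 + 4.9 + 20.7
= 282 + 4.90 + 20.70
= 307.6 mOsm/kg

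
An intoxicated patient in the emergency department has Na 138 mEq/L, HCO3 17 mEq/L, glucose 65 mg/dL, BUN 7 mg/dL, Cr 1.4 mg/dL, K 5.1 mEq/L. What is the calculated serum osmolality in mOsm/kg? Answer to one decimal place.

282.1 mOsm/kg

Calculated osmolality = 2·Na + glucose/18 + BUN/2.8
= 2·138 + 65/18 + 7/2.8
= 276 + 3.61 + 2.50
= 282.11 mOsm/kg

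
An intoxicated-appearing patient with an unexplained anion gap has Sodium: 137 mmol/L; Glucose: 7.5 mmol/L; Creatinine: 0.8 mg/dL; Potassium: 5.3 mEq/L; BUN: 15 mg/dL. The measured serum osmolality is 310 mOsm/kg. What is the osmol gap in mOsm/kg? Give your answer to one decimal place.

23.1 mOsm/kg

Calculated osmolality = 2·Na + glucose + BUN/2.8
= 2·137 + 7.5 + 15/2.8
= 274 + 7.50 + 5.36
= 286.86 mOsm/kg ≈ 286.9 mOsm/kg
Osmolar gap = measured − calculated = 310 − 286.9 = 23.1 mOsm/kg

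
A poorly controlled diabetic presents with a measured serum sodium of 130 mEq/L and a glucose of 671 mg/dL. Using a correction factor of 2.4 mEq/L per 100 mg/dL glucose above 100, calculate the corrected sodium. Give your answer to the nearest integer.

144 mEq/L

Corrected Na = measured Na + 2.4 · (glucose − 100)/100
= 130 + 2.4 · (671 − 100)/100
= 130 + 13.7
= 143.7 mEq/L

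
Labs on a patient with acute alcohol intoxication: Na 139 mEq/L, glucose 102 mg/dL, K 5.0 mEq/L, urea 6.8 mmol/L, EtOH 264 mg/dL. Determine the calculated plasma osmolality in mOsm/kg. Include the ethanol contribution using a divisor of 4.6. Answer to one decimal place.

347.9 mOsm/kg

Calculated osmolality = 2·Na + glucose/18 + urea + ethanol/4.6
= 2·139 + 102/18 + 6.8 + 264/4.6
= 278 + 5.67 + 6.80 + 57.39
= 347.86 mOsm/kg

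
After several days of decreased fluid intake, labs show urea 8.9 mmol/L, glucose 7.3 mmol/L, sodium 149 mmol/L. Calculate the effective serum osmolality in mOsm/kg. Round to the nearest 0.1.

305.3 mOsm/kg

Effective osmolality excludes urea (freely permeant across cell membranes):
2·Na + glucose
= 2·149 + 7.3
= 298 + 7.3
= 305.3 mOsm/kg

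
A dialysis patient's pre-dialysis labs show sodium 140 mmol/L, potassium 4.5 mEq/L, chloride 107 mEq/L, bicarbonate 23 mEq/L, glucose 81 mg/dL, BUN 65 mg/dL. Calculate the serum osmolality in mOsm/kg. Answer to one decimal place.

307.7 mOsm/kg

Calculated osmolality = 2·Na + glucose/18 + BUN/2.8
= 2·140 + 81/18 + 65/2.8
= 280 + 4.50 + 23.21
= 307.71 mOsm/kg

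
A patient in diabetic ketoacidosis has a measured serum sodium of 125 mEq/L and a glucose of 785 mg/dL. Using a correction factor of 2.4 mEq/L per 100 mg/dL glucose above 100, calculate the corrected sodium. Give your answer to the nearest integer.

141 mEq/L

Corrected Na = measured Na + 2.4 · (glucose − 100)/100
= 125 + 2.4 · (785 − 100)/100
= 125 + 16.4
= 141.4 mEq/L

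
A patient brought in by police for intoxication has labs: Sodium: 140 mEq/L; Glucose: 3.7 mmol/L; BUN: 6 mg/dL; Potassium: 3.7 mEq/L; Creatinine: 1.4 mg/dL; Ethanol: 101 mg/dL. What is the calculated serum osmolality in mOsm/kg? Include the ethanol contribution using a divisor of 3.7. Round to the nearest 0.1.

Calculated osmolality = 2·Na + glucose + BUN/2.8 + ethanol/3.7
= 2·140 + 3.7 + 6/2.8 + 101/3.7
= 280 + 3.70 + 2.14 + 27.30
= 313.14 mOsm/kg

313.1 mOsm/kg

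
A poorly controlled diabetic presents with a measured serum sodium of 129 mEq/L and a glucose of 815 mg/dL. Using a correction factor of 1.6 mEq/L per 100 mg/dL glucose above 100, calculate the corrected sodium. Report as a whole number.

Corrected Na = measured Na + 1.6 · (glucose − 100)/100
= 129 + 1.6 · (815 − 100)/100
= 129 + 11.4
= 140.4 mEq/L

140 mEq/L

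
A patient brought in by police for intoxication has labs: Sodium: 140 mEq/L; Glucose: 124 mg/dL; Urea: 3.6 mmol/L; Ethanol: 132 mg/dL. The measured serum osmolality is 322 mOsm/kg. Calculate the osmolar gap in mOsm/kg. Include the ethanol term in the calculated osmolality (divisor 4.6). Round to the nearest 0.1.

Calculated osmolality = 2·Na + glucose/18 + urea + ethanol/4.6
= 2·140 + 124/18 + 3.6 + 132/4.6
= 280 + 6.89 + 3.60 + 28.70
= 319.19 mOsm/kg ≈ 319.2 mOsm/kg
Osmolar gap = measured − calculated = 322 − 319.2 = 2.8 mOsm/kg

2.8 mOsm/kg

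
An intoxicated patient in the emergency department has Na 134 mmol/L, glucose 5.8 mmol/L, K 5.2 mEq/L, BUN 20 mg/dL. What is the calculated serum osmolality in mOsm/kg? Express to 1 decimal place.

280.9 mOsm/kg

Calculated osmolality = 2·Na + glucose + BUN/2.8
= 2·134 + 5.8 + 20/2.8
= 268 + 5.80 + 7.14
= 280.94 mOsm/kg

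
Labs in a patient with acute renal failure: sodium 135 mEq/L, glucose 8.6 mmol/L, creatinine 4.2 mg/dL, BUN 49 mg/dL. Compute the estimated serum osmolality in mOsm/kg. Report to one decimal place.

Calculated osmolality = 2·Na + glucose + BUN/2.8
= 2·135 + 8.6 + 49/2.8
= 270 + 8.60 + 17.50
= 296.1 mOsm/kg

296.1 mOsm/kg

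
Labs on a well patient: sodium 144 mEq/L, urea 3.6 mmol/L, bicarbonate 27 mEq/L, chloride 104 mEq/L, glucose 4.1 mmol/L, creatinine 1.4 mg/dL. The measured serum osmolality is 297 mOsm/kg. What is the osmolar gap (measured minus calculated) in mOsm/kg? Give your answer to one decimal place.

1.3 mOsm/kg

Calculated osmolality = 2·Na + glucose + urea
= 2·144 + 4.1 + 3.6
= 288 + 4.10 + 3.60
= 295.7 mOsm/kg ≈ 295.7 mOsm/kg
Osmolar gap = measured − calculated = 297 − 295.7 = 1.3 mOsm/kg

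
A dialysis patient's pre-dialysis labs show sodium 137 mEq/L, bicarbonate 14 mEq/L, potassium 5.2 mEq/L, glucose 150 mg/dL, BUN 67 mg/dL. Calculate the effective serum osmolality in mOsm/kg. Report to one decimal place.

282.3 mOsm/kg

Effective osmolality excludes urea (freely permeant across cell membranes):
2·Na + glucose/18
= 2·137 + 150/18
= 274 + 8.33
= 282.33 mOsm/kg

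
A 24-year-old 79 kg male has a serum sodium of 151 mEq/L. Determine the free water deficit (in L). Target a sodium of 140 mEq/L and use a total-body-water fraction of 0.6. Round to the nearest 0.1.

TBW = 0.6 · 79 = 47.4 L
Free water deficit = TBW · (Na/140 − 1)
= 47.4 · (151/140 − 1)
= 47.4 · 0.0786
= 3.73 L

3.7 L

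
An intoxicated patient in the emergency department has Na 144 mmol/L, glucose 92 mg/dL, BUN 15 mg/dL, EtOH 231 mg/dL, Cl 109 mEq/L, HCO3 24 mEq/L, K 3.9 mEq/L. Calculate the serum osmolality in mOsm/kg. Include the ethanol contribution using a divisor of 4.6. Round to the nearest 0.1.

348.7 mOsm/kg

Calculated osmolality = 2·Na + glucose/18 + BUN/2.8 + ethanol/4.6
= 2·144 + 92/18 + 15/2.8 + 231/4.6
= 288 + 5.11 + 5.36 + 50.22
= 348.69 mOsm/kg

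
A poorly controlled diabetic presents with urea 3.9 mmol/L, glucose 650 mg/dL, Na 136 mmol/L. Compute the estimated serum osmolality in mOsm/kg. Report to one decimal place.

312.0 mOsm/kg

Calculated osmolality = 2·Na + glucose/18 + urea
= 2·136 + 650/18 + 3.9
= 272 + 36.11 + 3.90
= 312.01 mOsm/kg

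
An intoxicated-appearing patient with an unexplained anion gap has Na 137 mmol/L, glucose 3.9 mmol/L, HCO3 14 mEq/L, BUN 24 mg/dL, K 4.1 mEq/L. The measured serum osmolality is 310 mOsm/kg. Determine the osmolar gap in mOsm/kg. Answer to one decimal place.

23.5 mOsm/kg

Calculated osmolality = 2·Na + glucose + BUN/2.8
= 2·137 + 3.9 + 24/2.8
= 274 + 3.90 + 8.57
= 286.47 mOsm/kg ≈ 286.5 mOsm/kg
Osmolar gap = measured − calculated = 310 − 286.5 = 23.5 mOsm/kg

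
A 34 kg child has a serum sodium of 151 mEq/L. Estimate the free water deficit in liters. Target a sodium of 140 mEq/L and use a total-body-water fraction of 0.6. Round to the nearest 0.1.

1.6 L

TBW = 0.6 · 34 = 20.4 L
Free water deficit = TBW · (Na/140 − 1)
= 20.4 · (151/140 − 1)
= 20.4 · 0.0786
= 1.6 L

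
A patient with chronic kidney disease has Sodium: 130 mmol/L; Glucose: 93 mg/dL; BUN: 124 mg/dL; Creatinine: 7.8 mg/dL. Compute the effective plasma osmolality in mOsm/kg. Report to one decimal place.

265.2 mOsm/kg

Effective osmolality excludes urea (freely permeant across cell membranes):
2·Na + glucose/18
= 2·130 + 93/18
= 260 + 5.17
= 265.17 mOsm/kg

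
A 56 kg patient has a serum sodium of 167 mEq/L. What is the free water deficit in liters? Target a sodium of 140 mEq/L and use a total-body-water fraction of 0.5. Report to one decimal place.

5.4 L

TBW = 0.5 · 56 = 28 L
Free water deficit = TBW · (Na/140 − 1)
= 28 · (167/140 − 1)
= 28 · 0.1929
= 5.4 L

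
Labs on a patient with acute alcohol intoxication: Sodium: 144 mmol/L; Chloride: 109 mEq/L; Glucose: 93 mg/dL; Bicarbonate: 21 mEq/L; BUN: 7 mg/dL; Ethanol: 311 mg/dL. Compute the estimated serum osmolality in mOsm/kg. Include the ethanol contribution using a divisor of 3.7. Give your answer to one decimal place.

379.7 mOsm/kg

Calculated osmolality = 2·Na + glucose/18 + BUN/2.8 + ethanol/3.7
= 2·144 + 93/18 + 7/2.8 + 311/3.7
= 288 + 5.17 + 2.50 + 84.05
= 379.72 mOsm/kg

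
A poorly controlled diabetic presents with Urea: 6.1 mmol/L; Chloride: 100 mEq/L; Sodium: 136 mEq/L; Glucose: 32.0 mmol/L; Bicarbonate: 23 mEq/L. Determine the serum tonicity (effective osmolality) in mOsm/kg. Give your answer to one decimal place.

Effective osmolality excludes urea (freely permeant across cell membranes):
2·Na + glucose
= 2·136 + 32
= 272 + 32
= 304 mOsm/kg

304.0 mOsm/kg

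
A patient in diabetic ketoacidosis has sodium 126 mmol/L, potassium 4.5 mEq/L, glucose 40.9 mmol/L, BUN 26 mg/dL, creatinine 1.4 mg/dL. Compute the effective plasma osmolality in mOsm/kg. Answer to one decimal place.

Effective osmolality excludes urea (freely permeant across cell membranes):
2·Na + glucose
= 2·126 + 40.9
= 252 + 40.9
= 292.9 mOsm/kg

292.9 mOsm/kg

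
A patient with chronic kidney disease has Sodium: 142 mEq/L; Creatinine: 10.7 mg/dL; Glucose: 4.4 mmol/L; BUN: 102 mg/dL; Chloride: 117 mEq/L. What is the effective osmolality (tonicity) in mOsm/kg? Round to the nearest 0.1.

288.4 mOsm/kg

Effective osmolality excludes urea (freely permeant across cell membranes):
2·Na + glucose
= 2·142 + 4.4
= 284 + 4.4
= 288.4 mOsm/kg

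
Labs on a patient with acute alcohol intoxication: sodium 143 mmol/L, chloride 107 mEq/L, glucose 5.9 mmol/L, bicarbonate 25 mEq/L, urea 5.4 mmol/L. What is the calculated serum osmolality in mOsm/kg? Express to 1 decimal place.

Calculated osmolality = 2·Na + glucose + urea
= 2·143 + 5.9 + 5.4
= 286 + 5.90 + 5.40
= 297.3 mOsm/kg

297.3 mOsm/kg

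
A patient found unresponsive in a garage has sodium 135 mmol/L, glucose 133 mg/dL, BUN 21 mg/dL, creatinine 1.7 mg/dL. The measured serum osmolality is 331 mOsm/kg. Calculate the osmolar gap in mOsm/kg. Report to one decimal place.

46.1 mOsm/kg

Calculated osmolality = 2·Na + glucose/18 + BUN/2.8
= 2·135 + 133/18 + 21/2.8
= 270 + 7.39 + 7.50
= 284.89 mOsm/kg ≈ 284.9 mOsm/kg
Osmolar gap = measured − calculated = 331 − 284.9 = 46.1 mOsm/kg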